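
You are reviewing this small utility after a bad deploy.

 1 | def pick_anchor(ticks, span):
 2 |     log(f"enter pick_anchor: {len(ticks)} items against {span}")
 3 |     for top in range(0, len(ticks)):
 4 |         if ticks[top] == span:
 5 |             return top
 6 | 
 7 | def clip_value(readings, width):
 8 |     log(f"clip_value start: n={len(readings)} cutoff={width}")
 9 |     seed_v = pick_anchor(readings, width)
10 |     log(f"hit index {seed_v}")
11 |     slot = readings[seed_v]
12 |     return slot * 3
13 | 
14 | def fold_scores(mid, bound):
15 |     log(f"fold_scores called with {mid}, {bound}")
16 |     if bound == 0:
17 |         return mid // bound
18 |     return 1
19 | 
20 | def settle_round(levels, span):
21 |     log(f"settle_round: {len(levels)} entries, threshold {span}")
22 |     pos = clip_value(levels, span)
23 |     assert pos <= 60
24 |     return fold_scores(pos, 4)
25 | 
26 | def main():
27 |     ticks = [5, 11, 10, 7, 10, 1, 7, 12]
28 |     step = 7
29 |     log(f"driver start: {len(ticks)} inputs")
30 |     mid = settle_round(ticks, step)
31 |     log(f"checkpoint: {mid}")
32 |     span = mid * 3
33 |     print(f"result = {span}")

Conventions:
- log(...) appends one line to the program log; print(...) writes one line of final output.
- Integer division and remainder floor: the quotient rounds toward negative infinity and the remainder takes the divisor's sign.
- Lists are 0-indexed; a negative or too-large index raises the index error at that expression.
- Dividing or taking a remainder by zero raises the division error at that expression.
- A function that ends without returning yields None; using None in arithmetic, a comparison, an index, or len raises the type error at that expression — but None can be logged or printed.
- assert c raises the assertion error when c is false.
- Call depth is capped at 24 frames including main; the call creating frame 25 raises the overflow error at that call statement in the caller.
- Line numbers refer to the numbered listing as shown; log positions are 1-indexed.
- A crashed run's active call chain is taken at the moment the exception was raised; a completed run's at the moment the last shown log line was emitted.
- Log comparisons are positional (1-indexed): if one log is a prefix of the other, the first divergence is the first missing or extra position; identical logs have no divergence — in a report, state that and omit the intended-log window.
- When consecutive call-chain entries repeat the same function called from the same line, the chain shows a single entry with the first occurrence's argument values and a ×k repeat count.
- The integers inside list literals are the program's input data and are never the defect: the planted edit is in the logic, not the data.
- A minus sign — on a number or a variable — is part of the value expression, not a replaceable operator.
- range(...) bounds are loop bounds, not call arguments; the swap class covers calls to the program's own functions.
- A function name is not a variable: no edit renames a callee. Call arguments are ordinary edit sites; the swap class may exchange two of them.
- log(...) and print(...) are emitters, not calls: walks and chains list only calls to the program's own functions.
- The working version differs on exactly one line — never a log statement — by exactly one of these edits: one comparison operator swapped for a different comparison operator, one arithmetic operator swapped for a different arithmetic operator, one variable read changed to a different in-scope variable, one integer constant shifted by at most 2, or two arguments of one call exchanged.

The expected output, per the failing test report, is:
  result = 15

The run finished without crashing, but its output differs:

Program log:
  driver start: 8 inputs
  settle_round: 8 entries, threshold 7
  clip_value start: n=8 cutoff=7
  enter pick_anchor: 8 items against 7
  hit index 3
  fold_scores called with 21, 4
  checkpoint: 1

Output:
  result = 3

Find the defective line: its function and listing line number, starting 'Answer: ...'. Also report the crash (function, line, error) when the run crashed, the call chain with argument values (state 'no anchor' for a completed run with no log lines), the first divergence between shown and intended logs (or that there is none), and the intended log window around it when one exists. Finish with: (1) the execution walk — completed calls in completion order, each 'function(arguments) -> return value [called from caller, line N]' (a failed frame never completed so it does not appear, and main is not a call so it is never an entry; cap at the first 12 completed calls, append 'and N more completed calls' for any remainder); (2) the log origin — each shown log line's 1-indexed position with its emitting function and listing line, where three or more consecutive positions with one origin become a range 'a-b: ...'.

Answer: the defect is in fold_scores at line 16.
Core observation: At log position 7 the runs split — shown 'checkpoint: 1', but the working version logs 'checkpoint: 5'.
Call chain: main.
First divergence: position 7 — shown 'checkpoint: 1', intended 'checkpoint: 5'.
Intended log window:
  5: hit index 3
  6: fold_scores called with 21, 4
  7: checkpoint: 5
Execution walk:
  pick_anchor([5, 11, 10, 7, 10, 1, 7, 12], 7) -> 3  [called from clip_value, line 9]
  clip_value([5, 11, 10, 7, 10, 1, 7, 12], 7) -> 21  [called from settle_round, line 22]
  fold_scores(21, 4) -> 1  [called from settle_round, line 24]
  settle_round([5, 11, 10, 7, 10, 1, 7, 12], 7) -> 1  [called from main, line 30]
Log origin:
  1: emitted by main (line 29)
  2: emitted by settle_round (line 21)
  3: emitted by clip_value (line 8)
  4: emitted by pick_anchor (line 2)
  5: emitted by clip_value (line 10)
  6: emitted by fold_scores (line 15)
  7: emitted by main (line 31)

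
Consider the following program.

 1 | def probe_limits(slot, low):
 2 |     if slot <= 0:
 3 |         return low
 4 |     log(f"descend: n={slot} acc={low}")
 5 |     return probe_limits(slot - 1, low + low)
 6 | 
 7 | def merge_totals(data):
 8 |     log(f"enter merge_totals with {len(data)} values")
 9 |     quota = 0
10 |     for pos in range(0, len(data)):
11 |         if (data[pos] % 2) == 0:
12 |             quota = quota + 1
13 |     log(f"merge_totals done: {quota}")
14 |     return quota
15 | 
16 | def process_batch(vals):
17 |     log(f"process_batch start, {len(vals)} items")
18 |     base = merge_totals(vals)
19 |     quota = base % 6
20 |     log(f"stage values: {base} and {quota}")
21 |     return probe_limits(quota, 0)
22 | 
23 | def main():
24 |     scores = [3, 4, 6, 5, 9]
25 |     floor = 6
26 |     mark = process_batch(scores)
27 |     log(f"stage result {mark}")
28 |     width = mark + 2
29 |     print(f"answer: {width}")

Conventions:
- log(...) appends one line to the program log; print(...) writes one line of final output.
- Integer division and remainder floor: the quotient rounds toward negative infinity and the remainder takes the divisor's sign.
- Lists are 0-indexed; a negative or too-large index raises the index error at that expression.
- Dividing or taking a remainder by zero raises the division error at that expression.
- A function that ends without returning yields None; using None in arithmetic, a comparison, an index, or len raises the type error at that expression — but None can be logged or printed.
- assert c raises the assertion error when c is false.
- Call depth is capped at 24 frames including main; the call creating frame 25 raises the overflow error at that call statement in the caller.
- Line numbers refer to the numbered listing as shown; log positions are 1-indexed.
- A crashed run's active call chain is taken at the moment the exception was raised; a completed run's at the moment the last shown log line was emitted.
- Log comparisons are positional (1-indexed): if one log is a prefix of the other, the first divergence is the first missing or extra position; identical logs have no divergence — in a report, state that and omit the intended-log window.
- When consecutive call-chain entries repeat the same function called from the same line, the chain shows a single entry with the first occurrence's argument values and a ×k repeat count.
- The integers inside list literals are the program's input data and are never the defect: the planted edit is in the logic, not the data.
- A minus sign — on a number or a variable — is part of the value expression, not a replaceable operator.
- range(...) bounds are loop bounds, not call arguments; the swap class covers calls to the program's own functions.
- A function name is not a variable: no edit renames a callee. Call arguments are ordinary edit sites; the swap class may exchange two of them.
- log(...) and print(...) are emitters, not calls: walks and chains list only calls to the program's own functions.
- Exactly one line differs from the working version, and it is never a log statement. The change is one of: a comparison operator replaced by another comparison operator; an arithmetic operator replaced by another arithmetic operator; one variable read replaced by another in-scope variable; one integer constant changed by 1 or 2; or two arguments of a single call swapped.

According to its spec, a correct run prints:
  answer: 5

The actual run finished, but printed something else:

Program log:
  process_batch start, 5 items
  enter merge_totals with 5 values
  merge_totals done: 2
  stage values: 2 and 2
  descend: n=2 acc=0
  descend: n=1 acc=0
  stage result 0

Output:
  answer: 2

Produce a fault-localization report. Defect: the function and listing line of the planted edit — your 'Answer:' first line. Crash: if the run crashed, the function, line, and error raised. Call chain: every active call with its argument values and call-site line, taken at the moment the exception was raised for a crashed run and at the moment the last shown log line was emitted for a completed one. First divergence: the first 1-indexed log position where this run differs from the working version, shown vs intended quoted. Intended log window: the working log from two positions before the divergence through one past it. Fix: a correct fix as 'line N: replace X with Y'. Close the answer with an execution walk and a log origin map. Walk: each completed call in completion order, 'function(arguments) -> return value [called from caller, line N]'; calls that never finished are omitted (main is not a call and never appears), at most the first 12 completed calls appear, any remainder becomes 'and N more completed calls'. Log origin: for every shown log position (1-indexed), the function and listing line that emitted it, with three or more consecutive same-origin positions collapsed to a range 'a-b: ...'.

Answer: the defect is in probe_limits at line 5.
The tell: The earliest visible damage is log position 6 — 'descend: n=1 acc=0' rather than the intended 'descend: n=1 acc=2'.
Call chain: main.
First divergence: position 6 — the shown line 'descend: n=1 acc=0' should read 'descend: n=1 acc=2'.
Intended log window:
  4: stage values: 2 and 2
  5: descend: n=2 acc=0
  6: descend: n=1 acc=2
  7: stage result 3
Execution walk:
  merge_totals([3, 4, 6, 5, 9]) -> 2  [called from process_batch, line 18]
  probe_limits(0, 0) -> 0  [called from probe_limits, line 5]
  probe_limits(1, 0) -> 0  [called from probe_limits, line 5]
  probe_limits(2, 0) -> 0  [called from process_batch, line 21]
  process_batch([3, 4, 6, 5, 9]) -> 0  [called from main, line 26]
Origin of each log line:
  1 — process_batch, line 17
  2 — merge_totals, line 8
  3 — merge_totals, line 13
  4 — process_batch, line 20
  5 — probe_limits, line 4
  6 — probe_limits, line 4
  7 — main, line 27
A correct fix: line 5: replace `low + low` with `low + slot`.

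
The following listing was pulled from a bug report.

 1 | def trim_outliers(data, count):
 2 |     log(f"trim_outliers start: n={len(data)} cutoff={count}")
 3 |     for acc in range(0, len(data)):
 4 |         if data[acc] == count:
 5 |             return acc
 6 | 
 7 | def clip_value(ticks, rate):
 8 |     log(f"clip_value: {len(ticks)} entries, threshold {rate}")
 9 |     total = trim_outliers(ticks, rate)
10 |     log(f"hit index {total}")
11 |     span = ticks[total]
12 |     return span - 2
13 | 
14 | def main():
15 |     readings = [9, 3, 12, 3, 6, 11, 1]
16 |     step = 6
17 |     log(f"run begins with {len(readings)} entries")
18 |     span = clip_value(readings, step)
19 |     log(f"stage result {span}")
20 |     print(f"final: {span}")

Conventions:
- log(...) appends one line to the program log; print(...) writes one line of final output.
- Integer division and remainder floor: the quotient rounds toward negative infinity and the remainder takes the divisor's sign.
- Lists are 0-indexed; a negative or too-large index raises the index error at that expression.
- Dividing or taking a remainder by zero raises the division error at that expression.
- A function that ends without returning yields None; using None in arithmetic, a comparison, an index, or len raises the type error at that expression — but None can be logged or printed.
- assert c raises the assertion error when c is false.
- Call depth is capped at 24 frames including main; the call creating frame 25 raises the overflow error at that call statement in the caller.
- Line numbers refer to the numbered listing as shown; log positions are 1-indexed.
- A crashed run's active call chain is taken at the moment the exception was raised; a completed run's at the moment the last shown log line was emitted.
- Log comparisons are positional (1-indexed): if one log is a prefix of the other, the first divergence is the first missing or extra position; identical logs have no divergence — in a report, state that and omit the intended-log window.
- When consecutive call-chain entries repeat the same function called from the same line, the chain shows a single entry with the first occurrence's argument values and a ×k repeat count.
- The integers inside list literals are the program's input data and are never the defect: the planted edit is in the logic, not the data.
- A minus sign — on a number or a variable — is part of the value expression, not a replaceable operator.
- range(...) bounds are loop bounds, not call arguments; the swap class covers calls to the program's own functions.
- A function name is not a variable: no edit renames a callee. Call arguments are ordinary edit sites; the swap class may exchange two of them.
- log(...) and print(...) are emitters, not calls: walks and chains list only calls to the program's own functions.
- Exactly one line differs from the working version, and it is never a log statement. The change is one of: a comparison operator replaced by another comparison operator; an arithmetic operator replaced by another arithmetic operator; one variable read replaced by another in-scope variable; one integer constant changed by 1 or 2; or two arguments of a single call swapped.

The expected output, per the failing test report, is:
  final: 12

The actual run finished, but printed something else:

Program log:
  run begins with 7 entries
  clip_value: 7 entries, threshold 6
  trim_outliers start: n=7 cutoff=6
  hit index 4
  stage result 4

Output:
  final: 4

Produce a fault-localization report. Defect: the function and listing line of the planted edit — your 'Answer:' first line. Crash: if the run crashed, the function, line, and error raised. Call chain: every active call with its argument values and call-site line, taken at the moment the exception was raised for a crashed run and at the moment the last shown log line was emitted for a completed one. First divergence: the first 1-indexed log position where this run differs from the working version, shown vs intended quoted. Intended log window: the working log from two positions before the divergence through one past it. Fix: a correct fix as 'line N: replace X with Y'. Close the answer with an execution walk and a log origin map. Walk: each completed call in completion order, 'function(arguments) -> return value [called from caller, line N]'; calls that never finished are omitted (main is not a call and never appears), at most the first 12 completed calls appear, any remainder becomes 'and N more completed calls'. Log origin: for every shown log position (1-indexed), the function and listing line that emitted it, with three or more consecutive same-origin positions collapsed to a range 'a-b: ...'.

Answer: the defect is in clip_value at line 12.
The tell: Everything matches until log position 5, which reads 'stage result 4' in place of 'stage result 12'.
Call chain: main.
First divergence: at position 5 the run shows 'stage result 4' where the working version logs 'stage result 12'.
Intended log window:
  3: trim_outliers start: n=7 cutoff=6
  4: hit index 4
  5: stage result 12
Execution walk:
  trim_outliers([9, 3, 12, 3, 6, 11, 1], 6) -> 4  [called from clip_value, line 9]
  clip_value([9, 3, 12, 3, 6, 11, 1], 6) -> 4  [called from main, line 18]
Log origin:
  1: emitted by main (line 17)
  2: emitted by clip_value (line 8)
  3: emitted by trim_outliers (line 2)
  4: emitted by clip_value (line 10)
  5: emitted by main (line 19)
A correct fix: line 12: replace `-` with `*`.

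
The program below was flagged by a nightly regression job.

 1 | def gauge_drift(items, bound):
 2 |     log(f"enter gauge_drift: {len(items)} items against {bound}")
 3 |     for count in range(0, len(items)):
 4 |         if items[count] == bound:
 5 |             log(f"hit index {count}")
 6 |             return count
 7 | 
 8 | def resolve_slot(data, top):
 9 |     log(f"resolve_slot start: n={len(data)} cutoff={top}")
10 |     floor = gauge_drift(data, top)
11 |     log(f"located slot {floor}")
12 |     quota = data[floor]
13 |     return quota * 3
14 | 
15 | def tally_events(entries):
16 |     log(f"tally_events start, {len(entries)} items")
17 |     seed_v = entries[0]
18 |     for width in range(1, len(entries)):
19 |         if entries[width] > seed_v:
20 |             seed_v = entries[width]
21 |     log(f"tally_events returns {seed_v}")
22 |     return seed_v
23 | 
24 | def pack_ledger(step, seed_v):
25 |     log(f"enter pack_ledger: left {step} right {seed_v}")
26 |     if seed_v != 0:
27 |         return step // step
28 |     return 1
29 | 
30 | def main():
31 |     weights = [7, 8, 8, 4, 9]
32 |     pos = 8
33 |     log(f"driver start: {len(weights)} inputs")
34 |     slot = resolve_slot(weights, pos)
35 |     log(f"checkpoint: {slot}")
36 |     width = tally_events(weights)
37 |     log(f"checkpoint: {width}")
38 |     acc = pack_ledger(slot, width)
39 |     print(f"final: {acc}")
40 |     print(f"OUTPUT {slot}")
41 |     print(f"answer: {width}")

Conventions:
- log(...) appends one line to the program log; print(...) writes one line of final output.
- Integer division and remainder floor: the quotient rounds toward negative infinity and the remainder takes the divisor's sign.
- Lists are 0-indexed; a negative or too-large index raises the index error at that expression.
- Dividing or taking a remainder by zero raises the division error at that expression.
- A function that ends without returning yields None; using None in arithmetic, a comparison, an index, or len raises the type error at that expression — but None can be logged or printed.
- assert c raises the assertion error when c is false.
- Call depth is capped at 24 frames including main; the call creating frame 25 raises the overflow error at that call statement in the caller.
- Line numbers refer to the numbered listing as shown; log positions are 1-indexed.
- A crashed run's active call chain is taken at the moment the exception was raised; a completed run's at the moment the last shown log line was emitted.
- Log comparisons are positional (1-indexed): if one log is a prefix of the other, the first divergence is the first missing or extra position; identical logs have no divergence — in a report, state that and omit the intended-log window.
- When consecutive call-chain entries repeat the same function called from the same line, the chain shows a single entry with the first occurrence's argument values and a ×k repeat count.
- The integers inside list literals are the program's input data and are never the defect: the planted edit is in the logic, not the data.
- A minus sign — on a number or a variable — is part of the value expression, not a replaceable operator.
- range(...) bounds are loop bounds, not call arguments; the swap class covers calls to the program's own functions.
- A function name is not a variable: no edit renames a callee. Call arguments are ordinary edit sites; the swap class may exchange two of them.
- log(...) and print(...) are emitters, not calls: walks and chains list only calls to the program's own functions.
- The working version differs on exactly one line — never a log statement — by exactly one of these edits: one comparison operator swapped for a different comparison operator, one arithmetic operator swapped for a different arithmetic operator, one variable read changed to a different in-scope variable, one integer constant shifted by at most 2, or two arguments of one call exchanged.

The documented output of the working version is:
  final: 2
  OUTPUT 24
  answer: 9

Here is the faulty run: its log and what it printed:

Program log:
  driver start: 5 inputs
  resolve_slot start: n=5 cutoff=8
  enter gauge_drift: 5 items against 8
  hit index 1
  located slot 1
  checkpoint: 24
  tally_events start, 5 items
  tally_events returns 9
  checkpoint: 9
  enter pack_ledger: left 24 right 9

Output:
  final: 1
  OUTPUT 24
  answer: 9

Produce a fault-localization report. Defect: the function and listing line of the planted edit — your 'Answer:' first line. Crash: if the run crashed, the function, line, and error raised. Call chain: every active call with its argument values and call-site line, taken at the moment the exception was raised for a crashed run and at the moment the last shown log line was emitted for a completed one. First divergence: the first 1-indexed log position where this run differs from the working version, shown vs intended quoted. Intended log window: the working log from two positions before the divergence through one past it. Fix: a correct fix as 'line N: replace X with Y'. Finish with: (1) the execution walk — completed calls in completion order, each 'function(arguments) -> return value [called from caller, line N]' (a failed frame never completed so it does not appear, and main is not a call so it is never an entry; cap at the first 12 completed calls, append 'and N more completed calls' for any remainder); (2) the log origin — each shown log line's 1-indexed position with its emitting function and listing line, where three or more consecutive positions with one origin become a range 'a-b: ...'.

Answer: the defect is in pack_ledger at line 27.
Core observation: Log streams are identical — the defect surfaces only in the printed output.
Call chain: main -> pack_ledger(24, 9) (called at line 38).
First divergence: none (the log streams are identical).
Execution walk:
  gauge_drift([7, 8, 8, 4, 9], 8) -> 1  [called from resolve_slot, line 10]
  resolve_slot([7, 8, 8, 4, 9], 8) -> 24  [called from main, line 34]
  tally_events([7, 8, 8, 4, 9]) -> 9  [called from main, line 36]
  pack_ledger(24, 9) -> 1  [called from main, line 38]
Log origin:
  1: from main, line 33
  2: from resolve_slot, line 9
  3: from gauge_drift, line 2
  4: from gauge_drift, line 5
  5: from resolve_slot, line 11
  6: from main, line 35
  7: from tally_events, line 16
  8: from tally_events, line 21
  9: from main, line 37
  10: from pack_ledger, line 25
A correct fix: line 27: replace `step // step` with `step // seed_v`.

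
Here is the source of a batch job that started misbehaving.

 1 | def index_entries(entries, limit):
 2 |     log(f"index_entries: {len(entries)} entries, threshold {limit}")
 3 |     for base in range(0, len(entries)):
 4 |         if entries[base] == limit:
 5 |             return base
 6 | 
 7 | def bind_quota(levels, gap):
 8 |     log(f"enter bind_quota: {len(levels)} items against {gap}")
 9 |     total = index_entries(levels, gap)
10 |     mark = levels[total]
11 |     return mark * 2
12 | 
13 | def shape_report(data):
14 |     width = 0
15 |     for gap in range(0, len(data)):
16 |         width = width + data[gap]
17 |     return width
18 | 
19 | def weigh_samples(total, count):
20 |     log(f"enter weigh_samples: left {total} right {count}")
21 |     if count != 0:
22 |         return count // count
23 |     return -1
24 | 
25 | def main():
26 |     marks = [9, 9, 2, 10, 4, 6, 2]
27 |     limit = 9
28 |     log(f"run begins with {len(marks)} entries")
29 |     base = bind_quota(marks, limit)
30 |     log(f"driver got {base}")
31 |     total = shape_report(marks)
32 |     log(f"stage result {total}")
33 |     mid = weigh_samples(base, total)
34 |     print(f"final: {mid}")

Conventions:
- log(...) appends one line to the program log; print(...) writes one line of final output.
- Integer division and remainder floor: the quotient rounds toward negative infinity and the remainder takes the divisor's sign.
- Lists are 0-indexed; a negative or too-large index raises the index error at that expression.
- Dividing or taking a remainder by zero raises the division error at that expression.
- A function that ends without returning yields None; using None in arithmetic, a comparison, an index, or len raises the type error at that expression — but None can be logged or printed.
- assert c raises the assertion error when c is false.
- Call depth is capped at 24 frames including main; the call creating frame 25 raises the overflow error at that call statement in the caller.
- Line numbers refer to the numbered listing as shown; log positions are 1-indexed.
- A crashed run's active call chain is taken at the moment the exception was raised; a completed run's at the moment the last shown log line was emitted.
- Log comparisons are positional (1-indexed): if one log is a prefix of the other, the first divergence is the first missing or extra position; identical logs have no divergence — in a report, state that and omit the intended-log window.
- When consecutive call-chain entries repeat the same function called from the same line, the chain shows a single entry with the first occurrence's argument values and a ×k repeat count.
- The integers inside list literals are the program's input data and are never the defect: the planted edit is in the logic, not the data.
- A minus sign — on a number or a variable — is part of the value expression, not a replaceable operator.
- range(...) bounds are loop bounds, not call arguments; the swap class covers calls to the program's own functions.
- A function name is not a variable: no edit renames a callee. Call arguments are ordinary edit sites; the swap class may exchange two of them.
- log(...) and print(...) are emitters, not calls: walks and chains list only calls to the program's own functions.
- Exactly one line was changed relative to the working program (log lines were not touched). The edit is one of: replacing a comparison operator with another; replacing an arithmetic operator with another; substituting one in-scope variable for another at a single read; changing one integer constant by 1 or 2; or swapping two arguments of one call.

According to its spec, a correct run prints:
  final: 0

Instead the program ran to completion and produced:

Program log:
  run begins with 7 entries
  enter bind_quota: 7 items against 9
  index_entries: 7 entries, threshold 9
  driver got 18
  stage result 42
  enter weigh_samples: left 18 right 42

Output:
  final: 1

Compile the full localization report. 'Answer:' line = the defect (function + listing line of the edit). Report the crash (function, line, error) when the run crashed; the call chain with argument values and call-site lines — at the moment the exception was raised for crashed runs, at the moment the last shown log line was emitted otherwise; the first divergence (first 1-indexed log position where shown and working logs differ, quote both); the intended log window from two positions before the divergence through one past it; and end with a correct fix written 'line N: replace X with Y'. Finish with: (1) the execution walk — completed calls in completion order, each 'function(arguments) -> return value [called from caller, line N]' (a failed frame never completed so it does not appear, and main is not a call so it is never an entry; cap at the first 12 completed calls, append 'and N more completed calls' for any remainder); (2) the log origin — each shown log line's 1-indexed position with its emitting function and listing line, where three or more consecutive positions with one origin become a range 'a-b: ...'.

Answer: the defect is in weigh_samples at line 22.
Key fact: The logs agree in full; only the final output differs.
Call chain: main -> weigh_samples(18, 42) (called at line 33).
First divergence: none (the log streams are identical).
Execution walk:
  index_entries([9, 9, 2, 10, 4, 6, 2], 9) -> 0  [called from bind_quota, line 9]
  bind_quota([9, 9, 2, 10, 4, 6, 2], 9) -> 18  [called from main, line 29]
  shape_report([9, 9, 2, 10, 4, 6, 2]) -> 42  [called from main, line 31]
  weigh_samples(18, 42) -> 1  [called from main, line 33]
Log line origins:
  1: emitted by main (line 28)
  2: emitted by bind_quota (line 8)
  3: emitted by index_entries (line 2)
  4: emitted by main (line 30)
  5: emitted by main (line 32)
  6: emitted by weigh_samples (line 20)
A correct fix: line 22: replace `count // count` with `total // count`.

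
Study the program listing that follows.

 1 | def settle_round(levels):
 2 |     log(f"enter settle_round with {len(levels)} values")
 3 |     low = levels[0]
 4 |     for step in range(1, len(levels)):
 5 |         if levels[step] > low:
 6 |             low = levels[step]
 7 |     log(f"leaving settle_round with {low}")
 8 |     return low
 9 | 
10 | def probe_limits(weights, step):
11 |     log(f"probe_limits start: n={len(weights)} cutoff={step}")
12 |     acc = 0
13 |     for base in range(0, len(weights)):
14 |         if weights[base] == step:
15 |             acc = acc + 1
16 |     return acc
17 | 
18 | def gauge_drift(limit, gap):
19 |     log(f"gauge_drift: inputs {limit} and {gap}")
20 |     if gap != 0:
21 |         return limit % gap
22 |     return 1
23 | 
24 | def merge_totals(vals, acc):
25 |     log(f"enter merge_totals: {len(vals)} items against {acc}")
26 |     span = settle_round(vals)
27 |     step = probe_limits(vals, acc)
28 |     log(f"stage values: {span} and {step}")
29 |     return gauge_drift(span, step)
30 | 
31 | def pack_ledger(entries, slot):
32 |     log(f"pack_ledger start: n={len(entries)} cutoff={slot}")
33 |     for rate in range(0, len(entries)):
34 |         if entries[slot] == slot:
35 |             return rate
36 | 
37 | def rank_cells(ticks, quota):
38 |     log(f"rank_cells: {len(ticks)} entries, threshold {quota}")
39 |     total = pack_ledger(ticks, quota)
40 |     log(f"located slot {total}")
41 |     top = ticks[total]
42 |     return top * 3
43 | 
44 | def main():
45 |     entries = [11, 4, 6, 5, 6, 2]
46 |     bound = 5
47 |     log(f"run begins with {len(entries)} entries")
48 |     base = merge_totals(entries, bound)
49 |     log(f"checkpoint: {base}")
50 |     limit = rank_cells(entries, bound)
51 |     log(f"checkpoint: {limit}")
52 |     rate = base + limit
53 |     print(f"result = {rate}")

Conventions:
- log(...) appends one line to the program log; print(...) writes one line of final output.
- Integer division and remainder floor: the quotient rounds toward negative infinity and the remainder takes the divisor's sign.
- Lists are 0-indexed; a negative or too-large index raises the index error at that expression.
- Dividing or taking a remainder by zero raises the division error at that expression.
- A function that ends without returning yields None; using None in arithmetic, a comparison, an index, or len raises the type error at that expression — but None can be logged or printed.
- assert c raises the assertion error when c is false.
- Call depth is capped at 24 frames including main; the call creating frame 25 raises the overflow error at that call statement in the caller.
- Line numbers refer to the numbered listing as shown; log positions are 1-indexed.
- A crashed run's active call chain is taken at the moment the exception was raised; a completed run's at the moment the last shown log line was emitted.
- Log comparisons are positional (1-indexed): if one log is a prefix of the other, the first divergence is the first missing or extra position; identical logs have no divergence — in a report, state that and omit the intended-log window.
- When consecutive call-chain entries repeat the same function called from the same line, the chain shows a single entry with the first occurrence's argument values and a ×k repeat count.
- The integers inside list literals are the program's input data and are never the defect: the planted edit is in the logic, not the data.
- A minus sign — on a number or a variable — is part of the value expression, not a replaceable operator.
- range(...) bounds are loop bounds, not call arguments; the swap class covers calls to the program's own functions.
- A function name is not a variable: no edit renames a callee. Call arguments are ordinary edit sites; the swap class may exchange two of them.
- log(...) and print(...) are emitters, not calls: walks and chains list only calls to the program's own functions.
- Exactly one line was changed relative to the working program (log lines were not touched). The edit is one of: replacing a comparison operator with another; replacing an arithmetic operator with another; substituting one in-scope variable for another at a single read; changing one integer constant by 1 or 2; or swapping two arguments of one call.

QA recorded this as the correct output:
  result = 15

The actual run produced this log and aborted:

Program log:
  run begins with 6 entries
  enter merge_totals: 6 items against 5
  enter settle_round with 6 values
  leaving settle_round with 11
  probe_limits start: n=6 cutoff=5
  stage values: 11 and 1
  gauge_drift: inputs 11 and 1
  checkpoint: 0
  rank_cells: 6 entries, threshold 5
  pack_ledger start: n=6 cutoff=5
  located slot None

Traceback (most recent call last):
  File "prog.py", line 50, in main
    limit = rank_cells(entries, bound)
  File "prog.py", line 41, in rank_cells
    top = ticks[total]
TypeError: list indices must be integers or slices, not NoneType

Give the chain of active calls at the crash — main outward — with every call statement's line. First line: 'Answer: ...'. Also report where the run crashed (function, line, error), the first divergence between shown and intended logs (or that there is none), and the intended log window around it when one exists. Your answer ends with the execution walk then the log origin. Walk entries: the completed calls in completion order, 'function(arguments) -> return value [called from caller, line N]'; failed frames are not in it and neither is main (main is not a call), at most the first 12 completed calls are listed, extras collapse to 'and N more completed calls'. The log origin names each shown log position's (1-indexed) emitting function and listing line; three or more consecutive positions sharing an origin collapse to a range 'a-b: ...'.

Answer: main -> rank_cells (called at line 50).
The tell: Position 11 is the first bad log line: 'located slot None' should read 'located slot 3'.
Crash: rank_cells, line 41, TypeError.
First divergence: position 11; shown 'located slot None' vs intended 'located slot 3'.
Intended log window:
  9: rank_cells: 6 entries, threshold 5
  10: pack_ledger start: n=6 cutoff=5
  11: located slot 3
  12: checkpoint: 15
Execution walk:
  settle_round([11, 4, 6, 5, 6, 2]) -> 11  [called from merge_totals, line 26]
  probe_limits([11, 4, 6, 5, 6, 2], 5) -> 1  [called from merge_totals, line 27]
  gauge_drift(11, 1) -> 0  [called from merge_totals, line 29]
  merge_totals([11, 4, 6, 5, 6, 2], 5) -> 0  [called from main, line 48]
  pack_ledger([11, 4, 6, 5, 6, 2], 5) -> None  [called from rank_cells, line 39]
Log line origins:
  1: from main, line 47
  2: from merge_totals, line 25
  3: from settle_round, line 2
  4: from settle_round, line 7
  5: from probe_limits, line 11
  6: from merge_totals, line 28
  7: from gauge_drift, line 19
  8: from main, line 49
  9: from rank_cells, line 38
  10: from pack_ledger, line 32
  11: from rank_cells, line 40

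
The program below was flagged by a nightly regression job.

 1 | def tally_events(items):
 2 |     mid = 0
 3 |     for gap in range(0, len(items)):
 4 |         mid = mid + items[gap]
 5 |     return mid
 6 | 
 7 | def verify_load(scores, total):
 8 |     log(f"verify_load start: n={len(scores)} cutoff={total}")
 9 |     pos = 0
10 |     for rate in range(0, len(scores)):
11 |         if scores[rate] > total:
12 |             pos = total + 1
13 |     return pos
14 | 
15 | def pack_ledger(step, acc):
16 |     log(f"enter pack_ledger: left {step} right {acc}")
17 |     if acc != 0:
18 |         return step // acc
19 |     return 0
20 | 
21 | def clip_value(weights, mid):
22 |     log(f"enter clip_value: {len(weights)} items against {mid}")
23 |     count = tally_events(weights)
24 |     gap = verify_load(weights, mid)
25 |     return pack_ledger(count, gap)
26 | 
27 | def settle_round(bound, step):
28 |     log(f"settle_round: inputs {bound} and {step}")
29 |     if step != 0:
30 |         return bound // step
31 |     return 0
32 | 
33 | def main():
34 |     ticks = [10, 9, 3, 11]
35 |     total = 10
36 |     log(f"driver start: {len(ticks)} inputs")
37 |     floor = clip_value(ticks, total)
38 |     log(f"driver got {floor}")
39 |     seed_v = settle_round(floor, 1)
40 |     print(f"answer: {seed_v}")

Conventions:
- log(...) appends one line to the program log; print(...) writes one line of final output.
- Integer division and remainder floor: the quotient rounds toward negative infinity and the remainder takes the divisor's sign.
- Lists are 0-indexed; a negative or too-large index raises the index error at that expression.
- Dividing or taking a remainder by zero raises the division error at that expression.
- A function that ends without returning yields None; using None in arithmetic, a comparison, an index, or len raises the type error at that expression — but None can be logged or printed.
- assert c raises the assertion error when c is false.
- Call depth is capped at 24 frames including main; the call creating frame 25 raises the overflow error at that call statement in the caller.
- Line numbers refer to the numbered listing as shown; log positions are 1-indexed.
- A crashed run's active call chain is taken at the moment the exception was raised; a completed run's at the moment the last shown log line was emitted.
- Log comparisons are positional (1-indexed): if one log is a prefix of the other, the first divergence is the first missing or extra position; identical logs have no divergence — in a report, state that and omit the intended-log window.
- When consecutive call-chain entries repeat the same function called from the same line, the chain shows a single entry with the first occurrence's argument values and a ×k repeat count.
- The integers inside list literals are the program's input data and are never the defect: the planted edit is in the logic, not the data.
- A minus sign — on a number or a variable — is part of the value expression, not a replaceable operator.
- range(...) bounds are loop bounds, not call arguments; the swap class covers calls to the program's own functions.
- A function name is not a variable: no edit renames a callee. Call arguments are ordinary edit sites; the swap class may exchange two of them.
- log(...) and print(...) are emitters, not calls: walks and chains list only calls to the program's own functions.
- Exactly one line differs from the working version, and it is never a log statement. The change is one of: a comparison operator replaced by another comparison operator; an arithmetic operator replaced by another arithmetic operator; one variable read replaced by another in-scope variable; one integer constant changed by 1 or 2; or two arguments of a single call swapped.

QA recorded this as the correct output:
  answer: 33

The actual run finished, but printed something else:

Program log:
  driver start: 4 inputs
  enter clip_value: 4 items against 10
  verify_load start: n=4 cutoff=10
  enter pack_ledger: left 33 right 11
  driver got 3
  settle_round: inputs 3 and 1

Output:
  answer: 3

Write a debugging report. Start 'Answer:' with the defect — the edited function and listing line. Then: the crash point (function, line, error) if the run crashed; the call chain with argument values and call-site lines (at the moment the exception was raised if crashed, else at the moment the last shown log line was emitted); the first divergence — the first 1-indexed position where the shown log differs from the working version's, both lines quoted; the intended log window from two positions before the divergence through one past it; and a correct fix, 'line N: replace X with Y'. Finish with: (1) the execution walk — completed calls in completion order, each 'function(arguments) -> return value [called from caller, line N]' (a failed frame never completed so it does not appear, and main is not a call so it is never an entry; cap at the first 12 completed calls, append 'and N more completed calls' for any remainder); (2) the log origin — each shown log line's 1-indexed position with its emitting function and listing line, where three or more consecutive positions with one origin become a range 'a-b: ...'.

Answer: the defect is in verify_load at line 12.
Core observation: Log line 4 is where behavior first shows: 'enter pack_ledger: left 33 right 11' appears instead of 'enter pack_ledger: left 33 right 1'.
Call chain: main -> settle_round(3, 1) (called at line 39).
First divergence: position 4; shown 'enter pack_ledger: left 33 right 11' vs intended 'enter pack_ledger: left 33 right 1'.
Intended log window:
  2: enter clip_value: 4 items against 10
  3: verify_load start: n=4 cutoff=10
  4: enter pack_ledger: left 33 right 1
  5: driver got 33
Execution walk:
  tally_events([10, 9, 3, 11]) -> 33  [called from clip_value, line 23]
  verify_load([10, 9, 3, 11], 10) -> 11  [called from clip_value, line 24]
  pack_ledger(33, 11) -> 3  [called from clip_value, line 25]
  clip_value([10, 9, 3, 11], 10) -> 3  [called from main, line 37]
  settle_round(3, 1) -> 3  [called from main, line 39]
Origin of each log line:
  1: from main, line 36
  2: from clip_value, line 22
  3: from verify_load, line 8
  4: from pack_ledger, line 16
  5: from main, line 38
  6: from settle_round, line 28
A correct fix: line 12: replace `total` with `pos`.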